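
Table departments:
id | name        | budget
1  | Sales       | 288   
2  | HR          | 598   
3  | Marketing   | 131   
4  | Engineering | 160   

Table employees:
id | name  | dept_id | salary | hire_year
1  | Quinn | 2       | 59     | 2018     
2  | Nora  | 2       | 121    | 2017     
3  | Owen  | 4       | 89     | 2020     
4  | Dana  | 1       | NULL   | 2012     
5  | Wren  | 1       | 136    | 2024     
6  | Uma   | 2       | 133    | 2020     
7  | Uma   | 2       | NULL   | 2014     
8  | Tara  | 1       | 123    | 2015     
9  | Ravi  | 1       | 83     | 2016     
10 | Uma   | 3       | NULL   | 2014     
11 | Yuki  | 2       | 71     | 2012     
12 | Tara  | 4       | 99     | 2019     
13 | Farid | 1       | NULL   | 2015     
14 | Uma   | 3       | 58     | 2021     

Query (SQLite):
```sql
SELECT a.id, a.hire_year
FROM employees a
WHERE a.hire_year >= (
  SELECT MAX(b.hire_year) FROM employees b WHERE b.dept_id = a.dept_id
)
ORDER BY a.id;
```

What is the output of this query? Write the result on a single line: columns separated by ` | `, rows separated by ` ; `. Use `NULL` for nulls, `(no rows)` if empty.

For each employees row a, compute MAX(hire_year) over rows sharing a.dept_id.
Keep row a if a.hire_year >= that per-group MAX.
  dept_id=1: MAX(hire_year) = 2024
  dept_id=2: MAX(hire_year) = 2020
  dept_id=3: MAX(hire_year) = 2021
  dept_id=4: MAX(hire_year) = 2020

3 | 2020 ; 5 | 2024 ; 6 | 2020 ; 14 | 2021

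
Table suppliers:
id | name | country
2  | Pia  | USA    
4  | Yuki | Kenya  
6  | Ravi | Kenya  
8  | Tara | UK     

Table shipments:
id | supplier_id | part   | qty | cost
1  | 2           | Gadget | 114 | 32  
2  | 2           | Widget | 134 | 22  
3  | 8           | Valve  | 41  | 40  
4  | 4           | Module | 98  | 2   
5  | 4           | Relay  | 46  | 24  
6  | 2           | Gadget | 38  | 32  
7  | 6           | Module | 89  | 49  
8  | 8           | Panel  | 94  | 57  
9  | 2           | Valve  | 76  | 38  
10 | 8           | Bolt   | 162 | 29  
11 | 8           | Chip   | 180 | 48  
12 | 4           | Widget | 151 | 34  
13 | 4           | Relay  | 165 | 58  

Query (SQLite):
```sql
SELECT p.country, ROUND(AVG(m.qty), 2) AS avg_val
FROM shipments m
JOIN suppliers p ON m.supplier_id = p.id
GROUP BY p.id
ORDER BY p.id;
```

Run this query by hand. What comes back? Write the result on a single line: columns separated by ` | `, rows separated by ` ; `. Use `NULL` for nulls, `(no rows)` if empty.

USA | 90.5 ; Kenya | 115 ; Kenya | 89 ; UK | 119.25

Join each shipments row to its suppliers via supplier_id.
Group joined rows by suppliers.id; compute ROUND(AVG(m.qty), 2) per group.
  2: ids {1, 2, 6, 9} → ROUND(AVG(m.qty), 2)=90.5
  4: ids {4, 5, 12, 13} → ROUND(AVG(m.qty), 2)=115
  6: ids {7} → ROUND(AVG(m.qty), 2)=89
  8: ids {3, 8, 10, 11} → ROUND(AVG(m.qty), 2)=119.25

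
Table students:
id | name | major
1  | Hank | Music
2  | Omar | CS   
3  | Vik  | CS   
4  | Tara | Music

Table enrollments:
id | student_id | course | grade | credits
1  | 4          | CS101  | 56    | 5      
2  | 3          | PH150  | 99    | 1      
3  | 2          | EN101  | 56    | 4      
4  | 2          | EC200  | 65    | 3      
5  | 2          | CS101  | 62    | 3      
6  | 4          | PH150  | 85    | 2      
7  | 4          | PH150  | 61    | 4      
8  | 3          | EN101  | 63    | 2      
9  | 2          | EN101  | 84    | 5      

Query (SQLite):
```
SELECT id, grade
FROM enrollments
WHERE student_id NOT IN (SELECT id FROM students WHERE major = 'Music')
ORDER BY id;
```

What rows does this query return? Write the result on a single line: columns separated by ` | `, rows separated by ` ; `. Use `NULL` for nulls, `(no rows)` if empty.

Inner query: students.id where major = 'Music'.
Outer: keep enrollments rows whose student_id is not in that set.
Inner query → {1, 4}

2 | 99 ; 3 | 56 ; 4 | 65 ; 5 | 62 ; 8 | 63 ; 9 | 84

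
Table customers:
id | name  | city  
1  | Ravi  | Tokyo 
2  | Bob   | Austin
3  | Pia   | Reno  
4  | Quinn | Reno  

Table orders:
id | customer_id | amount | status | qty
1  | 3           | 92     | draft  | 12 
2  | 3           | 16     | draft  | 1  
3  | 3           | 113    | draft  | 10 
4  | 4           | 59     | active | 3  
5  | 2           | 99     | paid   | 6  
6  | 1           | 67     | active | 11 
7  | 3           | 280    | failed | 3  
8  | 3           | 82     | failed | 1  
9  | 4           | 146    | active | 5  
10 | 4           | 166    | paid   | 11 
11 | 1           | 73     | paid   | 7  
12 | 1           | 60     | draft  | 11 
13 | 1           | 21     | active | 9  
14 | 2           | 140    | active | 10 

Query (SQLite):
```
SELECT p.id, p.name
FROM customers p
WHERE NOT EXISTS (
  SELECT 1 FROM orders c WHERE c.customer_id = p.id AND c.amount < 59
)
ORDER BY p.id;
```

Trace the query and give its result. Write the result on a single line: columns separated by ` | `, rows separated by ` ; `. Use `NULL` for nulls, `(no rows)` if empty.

For each customers row, check whether any orders with matching customer_id has amount < 59.
Keep rows where that is false.

2 | Bob ; 4 | Quinn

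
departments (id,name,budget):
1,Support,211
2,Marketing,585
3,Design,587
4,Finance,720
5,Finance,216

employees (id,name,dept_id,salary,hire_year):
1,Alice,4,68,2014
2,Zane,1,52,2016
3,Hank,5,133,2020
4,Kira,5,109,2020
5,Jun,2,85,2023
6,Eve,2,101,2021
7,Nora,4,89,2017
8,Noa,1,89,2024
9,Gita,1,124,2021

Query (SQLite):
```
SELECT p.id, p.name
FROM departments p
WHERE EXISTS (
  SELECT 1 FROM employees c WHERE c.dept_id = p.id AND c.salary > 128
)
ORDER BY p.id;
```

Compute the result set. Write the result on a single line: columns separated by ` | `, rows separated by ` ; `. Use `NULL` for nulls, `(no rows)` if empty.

5 | Finance

For each departments row, check whether any employees with matching dept_id has salary > 128.
Keep rows where that is true.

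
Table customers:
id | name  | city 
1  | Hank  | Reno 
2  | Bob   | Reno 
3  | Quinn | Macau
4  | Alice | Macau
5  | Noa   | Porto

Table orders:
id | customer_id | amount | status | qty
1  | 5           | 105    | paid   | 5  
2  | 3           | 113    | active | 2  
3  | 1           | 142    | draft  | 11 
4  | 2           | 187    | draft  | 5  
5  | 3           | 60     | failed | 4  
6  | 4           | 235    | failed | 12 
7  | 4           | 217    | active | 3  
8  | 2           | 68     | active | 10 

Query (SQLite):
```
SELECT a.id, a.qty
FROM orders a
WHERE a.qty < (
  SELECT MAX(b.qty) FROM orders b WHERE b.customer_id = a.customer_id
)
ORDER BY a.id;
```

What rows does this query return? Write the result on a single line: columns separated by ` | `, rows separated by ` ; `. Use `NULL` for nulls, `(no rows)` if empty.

For each orders row a, compute MAX(qty) over rows sharing a.customer_id.
Keep row a if a.qty < that per-group MAX.
  customer_id=1: MAX(qty) = 11
  customer_id=2: MAX(qty) = 10
  customer_id=3: MAX(qty) = 4
  customer_id=4: MAX(qty) = 12
  customer_id=5: MAX(qty) = 5

2 | 2 ; 4 | 5 ; 7 | 3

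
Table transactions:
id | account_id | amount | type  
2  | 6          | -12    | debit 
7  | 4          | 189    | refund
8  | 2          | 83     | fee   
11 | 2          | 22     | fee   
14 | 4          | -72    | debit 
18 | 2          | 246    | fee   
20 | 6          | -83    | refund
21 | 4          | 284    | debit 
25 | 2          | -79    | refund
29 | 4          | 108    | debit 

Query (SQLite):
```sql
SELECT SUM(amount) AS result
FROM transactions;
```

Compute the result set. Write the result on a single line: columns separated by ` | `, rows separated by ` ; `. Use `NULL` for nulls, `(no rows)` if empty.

686

All amount values: [-12, 189, 83, 22, -72, 246, -83, 284, -79, 108].
SUM of non-NULL values = 686.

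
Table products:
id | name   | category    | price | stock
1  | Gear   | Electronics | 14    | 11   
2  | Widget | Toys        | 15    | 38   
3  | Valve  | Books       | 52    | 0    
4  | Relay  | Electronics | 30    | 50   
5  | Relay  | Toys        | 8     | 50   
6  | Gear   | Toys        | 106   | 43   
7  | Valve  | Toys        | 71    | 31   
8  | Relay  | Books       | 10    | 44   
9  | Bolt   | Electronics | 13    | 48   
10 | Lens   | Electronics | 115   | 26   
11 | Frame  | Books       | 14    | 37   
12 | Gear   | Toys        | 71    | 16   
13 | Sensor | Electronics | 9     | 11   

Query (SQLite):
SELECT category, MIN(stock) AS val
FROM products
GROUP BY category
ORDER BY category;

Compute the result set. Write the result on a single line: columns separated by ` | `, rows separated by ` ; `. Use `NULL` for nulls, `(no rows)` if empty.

Books | 0 ; Electronics | 11 ; Toys | 16

Partition products by category; compute MIN(stock) within each group.
  Books: ids {3, 8, 11} → MIN(stock)=0
  Electronics: ids {1, 4, 9, 10, 13} → MIN(stock)=11
  Toys: ids {2, 5, 6, 7, 12} → MIN(stock)=16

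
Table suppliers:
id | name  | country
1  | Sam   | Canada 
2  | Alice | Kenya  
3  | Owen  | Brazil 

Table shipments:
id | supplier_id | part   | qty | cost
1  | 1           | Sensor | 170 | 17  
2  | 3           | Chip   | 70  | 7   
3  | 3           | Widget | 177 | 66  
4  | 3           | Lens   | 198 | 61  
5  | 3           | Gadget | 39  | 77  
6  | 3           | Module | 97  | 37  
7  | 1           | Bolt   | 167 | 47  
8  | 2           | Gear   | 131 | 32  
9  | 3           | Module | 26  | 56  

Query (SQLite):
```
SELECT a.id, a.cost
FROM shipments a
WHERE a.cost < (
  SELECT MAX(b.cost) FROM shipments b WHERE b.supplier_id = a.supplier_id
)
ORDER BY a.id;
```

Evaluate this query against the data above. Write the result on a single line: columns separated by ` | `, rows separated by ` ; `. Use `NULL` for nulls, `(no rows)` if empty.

For each shipments row a, compute MAX(cost) over rows sharing a.supplier_id.
Keep row a if a.cost < that per-group MAX.
  supplier_id=1: MAX(cost) = 47
  supplier_id=2: MAX(cost) = 32
  supplier_id=3: MAX(cost) = 77

1 | 17 ; 2 | 7 ; 3 | 66 ; 4 | 61 ; 6 | 37 ; 9 | 56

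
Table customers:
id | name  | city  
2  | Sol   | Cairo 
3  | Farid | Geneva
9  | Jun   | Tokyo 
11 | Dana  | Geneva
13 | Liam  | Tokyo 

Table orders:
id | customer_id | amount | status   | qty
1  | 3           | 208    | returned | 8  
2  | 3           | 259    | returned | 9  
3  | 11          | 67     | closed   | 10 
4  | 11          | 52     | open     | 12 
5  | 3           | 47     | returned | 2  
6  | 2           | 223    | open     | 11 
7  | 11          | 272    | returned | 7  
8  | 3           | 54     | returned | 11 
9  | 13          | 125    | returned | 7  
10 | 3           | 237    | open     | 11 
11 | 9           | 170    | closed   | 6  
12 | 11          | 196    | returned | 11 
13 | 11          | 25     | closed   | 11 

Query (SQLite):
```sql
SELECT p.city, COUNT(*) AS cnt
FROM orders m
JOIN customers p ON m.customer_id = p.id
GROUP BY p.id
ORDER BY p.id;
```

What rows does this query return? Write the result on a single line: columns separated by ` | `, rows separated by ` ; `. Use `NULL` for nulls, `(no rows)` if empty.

Cairo | 1 ; Geneva | 5 ; Tokyo | 1 ; Geneva | 5 ; Tokyo | 1

Join each orders row to its customers via customer_id.
Group joined rows by customers.id; compute COUNT(*) per group.
  2: ids {6} → COUNT(*)=1
  3: ids {1, 2, 5, 8, 10} → COUNT(*)=5
  9: ids {11} → COUNT(*)=1
  11: ids {3, 4, 7, 12, 13} → COUNT(*)=5
  13: ids {9} → COUNT(*)=1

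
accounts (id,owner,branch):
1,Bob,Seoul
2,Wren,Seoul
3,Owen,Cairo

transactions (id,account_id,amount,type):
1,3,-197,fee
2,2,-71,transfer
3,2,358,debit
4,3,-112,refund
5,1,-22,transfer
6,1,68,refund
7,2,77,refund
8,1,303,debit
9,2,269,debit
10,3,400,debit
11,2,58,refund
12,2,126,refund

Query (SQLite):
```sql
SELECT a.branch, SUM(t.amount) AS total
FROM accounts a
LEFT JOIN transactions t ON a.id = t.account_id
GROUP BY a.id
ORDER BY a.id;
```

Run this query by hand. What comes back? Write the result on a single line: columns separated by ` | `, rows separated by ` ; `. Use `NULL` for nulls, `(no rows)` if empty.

LEFT JOIN keeps every accounts row; unmatched ones get NULL for transactions columns.
Group by accounts.id and compute SUM(t.amount). SUM over an all-NULL group is NULL.
  1: ids {5, 6, 8} → SUM(t.amount)=349
  2: ids {2, 3, 7, 9, 11, 12} → SUM(t.amount)=817
  3: ids {1, 4, 10} → SUM(t.amount)=91

Seoul | 349 ; Seoul | 817 ; Cairo | 91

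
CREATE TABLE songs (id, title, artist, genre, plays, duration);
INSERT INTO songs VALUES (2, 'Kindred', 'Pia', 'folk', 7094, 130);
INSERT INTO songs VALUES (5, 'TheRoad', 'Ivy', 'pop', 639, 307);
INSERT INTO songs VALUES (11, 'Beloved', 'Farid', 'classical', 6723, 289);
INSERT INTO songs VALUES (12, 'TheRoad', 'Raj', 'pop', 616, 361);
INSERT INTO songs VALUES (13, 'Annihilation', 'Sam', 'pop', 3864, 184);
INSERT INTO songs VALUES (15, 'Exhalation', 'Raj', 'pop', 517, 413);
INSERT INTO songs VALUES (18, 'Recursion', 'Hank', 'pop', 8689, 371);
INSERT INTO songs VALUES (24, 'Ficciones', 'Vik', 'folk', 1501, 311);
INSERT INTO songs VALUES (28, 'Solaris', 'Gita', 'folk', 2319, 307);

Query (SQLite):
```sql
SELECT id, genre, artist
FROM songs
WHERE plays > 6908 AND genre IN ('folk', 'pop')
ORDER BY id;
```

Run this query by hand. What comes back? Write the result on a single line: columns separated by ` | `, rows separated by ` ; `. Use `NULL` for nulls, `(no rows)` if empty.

2 | folk | Pia ; 18 | pop | Hank

plays > 6908: ids {2, 18}
genre IN ('folk', 'pop'): ids {2, 5, 12, 13, 15, 18, 24, 28}
Combine with AND.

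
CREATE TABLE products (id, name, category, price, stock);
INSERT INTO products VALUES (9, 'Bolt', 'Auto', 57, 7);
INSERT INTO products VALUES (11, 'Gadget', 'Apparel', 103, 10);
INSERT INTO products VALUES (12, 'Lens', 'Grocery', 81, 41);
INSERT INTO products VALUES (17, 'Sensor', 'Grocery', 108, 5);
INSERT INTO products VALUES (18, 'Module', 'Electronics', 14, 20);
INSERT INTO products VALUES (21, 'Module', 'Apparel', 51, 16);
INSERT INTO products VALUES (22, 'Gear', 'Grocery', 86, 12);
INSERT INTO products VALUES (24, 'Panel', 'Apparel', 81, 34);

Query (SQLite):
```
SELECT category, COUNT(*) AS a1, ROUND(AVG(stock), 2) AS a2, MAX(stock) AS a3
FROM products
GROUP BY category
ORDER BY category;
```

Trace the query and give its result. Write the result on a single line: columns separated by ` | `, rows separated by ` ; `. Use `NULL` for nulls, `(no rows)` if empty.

Apparel | 3 | 20 | 34 ; Auto | 1 | 7 | 7 ; Electronics | 1 | 20 | 20 ; Grocery | 3 | 19.33 | 41

Group products by category.
Per group compute: COUNT(*), ROUND(AVG(stock), 2), MAX(stock).
  Apparel: ids {11, 21, 24} → COUNT(*)=3, ROUND(AVG(stock), 2)=20, MAX(stock)=34
  Auto: ids {9} → COUNT(*)=1, ROUND(AVG(stock), 2)=7, MAX(stock)=7
  Electronics: ids {18} → COUNT(*)=1, ROUND(AVG(stock), 2)=20, MAX(stock)=20
  Grocery: ids {12, 17, 22} → COUNT(*)=3, ROUND(AVG(stock), 2)=19.33, MAX(stock)=41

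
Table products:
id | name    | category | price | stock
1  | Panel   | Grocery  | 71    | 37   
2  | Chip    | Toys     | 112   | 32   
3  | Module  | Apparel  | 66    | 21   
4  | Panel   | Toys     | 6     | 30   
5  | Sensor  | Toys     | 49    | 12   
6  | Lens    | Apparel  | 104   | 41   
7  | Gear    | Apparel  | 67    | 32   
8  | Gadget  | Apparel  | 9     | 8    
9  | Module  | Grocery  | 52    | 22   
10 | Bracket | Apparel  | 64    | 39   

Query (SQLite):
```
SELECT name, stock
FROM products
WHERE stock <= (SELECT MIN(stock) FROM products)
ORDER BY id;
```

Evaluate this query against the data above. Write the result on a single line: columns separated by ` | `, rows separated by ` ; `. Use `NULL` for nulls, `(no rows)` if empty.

Scalar subquery: MIN(stock) over all products rows = 8.
Keep rows where stock <= that value.

Gadget | 8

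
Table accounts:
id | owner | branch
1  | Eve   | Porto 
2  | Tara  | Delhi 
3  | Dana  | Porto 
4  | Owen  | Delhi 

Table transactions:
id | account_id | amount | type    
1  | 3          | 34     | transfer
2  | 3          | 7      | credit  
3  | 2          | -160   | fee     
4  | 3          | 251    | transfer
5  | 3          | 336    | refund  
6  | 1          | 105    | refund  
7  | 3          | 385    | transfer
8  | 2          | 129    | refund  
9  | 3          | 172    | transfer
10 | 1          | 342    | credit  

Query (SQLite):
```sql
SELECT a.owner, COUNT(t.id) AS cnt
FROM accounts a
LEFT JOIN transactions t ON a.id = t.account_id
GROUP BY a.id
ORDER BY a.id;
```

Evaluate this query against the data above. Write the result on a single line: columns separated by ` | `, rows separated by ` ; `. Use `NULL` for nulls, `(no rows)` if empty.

Eve | 2 ; Tara | 2 ; Dana | 6 ; Owen | 0

LEFT JOIN keeps every accounts row; unmatched ones get NULL for transactions columns.
Group by accounts.id and compute COUNT(t.id). COUNT(col) of an all-NULL group is 0.
  1: ids {6, 10} → COUNT(t.id)=2
  2: ids {3, 8} → COUNT(t.id)=2
  3: ids {1, 2, 4, 5, 7, 9} → COUNT(t.id)=6
  4: ids {—} → COUNT(t.id)=0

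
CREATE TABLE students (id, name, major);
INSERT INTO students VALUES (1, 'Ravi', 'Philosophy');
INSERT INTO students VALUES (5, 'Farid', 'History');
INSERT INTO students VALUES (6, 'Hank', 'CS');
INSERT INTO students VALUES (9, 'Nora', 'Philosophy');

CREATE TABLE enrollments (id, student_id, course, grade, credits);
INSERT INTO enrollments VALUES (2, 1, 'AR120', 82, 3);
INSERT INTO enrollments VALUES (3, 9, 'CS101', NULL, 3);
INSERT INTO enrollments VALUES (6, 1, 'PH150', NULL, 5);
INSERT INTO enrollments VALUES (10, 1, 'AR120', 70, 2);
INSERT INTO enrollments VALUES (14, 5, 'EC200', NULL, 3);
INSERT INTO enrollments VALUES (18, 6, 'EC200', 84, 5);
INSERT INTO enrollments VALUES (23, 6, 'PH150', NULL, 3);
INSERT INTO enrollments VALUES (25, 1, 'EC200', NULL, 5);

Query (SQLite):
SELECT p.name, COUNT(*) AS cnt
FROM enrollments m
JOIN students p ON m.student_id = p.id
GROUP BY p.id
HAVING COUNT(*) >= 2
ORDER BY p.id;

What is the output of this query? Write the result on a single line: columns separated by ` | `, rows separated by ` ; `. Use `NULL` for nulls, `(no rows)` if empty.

Join each enrollments row to its students via student_id.
Group joined rows by students.id; compute COUNT(*) per group.
HAVING: keep groups with count ≥ 2.
  1: ids {2, 6, 10, 25} → COUNT(*)=4
  5: ids {14} → COUNT(*)=1
  6: ids {18, 23} → COUNT(*)=2
  9: ids {3} → COUNT(*)=1

Ravi | 4 ; Hank | 2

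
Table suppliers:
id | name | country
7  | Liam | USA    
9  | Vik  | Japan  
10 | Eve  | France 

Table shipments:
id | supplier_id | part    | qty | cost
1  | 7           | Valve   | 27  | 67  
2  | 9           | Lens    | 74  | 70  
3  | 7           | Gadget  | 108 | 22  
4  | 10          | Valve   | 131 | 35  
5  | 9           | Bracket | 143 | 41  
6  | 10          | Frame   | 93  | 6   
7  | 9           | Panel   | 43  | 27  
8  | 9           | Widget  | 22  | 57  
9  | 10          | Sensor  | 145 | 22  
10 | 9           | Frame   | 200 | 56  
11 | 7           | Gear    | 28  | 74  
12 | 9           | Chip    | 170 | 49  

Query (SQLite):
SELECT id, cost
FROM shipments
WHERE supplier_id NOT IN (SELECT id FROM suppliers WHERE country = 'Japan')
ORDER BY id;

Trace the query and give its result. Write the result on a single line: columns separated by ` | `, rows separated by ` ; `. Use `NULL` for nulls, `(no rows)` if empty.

Inner query: suppliers.id where country = 'Japan'.
Outer: keep shipments rows whose supplier_id is not in that set.
Inner query → {9}

1 | 67 ; 3 | 22 ; 4 | 35 ; 6 | 6 ; 9 | 22 ; 11 | 74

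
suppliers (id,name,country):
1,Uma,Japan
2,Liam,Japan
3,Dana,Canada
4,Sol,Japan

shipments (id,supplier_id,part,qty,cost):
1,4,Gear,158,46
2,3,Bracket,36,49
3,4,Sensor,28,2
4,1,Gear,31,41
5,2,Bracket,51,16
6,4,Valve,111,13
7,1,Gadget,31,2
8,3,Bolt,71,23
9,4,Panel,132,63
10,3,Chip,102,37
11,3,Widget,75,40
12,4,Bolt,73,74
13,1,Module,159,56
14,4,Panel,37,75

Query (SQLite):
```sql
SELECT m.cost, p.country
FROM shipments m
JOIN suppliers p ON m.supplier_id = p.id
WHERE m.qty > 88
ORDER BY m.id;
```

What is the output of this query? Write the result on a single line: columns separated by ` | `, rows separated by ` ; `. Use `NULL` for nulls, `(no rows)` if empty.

Each shipments row matches the suppliers row where supplier_id = suppliers.id.
Then keep rows with m.qty > 88.

46 | Japan ; 13 | Japan ; 63 | Japan ; 37 | Canada ; 56 | Japan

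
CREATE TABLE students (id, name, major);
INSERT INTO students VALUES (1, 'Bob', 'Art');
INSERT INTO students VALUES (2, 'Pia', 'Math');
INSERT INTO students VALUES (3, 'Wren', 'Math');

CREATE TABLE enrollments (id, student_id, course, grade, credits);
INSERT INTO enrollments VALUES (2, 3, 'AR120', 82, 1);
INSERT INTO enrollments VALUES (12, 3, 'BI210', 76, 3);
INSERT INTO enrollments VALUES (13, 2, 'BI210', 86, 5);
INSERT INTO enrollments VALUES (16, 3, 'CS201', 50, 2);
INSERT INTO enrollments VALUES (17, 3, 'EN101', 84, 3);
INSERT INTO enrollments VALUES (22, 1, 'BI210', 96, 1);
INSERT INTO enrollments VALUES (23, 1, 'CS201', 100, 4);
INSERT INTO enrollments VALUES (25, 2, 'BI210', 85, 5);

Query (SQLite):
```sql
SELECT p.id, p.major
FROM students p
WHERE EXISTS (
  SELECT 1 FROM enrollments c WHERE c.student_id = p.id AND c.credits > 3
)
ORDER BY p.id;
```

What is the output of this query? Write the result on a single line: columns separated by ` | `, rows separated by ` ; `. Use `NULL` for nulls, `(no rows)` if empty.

1 | Art ; 2 | Math

For each students row, check whether any enrollments with matching student_id has credits > 3.
Keep rows where that is true.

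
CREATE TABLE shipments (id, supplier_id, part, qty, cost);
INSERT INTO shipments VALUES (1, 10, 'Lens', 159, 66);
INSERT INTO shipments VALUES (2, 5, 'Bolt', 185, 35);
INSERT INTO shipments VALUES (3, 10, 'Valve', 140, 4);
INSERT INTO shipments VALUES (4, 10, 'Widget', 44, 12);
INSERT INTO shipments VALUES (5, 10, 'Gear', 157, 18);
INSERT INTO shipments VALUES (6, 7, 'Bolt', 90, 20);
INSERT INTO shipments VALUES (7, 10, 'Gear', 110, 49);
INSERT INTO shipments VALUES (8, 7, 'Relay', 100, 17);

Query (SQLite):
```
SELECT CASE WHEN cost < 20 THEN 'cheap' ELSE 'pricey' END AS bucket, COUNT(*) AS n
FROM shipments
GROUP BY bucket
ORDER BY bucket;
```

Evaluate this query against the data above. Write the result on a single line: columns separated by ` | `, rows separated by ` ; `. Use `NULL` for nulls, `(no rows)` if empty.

Bucket rows by cost < 20 → 'cheap' else 'pricey'; count each bucket.

cheap | 4 ; pricey | 4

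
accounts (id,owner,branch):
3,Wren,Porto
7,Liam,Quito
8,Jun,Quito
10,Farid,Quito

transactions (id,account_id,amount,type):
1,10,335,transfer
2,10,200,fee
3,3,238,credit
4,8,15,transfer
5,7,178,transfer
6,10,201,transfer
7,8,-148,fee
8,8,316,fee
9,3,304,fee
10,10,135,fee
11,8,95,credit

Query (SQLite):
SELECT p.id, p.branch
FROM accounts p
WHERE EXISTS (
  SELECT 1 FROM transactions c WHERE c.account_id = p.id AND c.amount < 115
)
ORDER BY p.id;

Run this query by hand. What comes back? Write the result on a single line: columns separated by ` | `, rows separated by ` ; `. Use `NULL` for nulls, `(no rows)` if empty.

8 | Quito

For each accounts row, check whether any transactions with matching account_id has amount < 115.
Keep rows where that is true.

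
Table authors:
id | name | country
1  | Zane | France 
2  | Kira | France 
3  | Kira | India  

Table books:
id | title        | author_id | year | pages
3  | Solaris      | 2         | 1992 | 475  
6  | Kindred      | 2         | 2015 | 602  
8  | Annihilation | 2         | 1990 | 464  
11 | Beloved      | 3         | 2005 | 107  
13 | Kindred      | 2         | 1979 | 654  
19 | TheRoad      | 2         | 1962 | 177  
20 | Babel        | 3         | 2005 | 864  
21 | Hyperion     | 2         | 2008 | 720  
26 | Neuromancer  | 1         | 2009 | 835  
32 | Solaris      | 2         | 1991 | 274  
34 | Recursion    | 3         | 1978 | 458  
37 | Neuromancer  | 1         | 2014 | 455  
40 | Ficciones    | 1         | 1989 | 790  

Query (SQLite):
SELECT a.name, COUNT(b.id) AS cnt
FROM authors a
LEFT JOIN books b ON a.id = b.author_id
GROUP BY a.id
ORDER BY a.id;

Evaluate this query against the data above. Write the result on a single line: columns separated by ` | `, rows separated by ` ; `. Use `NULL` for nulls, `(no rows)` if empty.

Zane | 3 ; Kira | 7 ; Kira | 3

LEFT JOIN keeps every authors row; unmatched ones get NULL for books columns.
Group by authors.id and compute COUNT(b.id). COUNT(col) of an all-NULL group is 0.
  1: ids {26, 37, 40} → COUNT(b.id)=3
  2: ids {3, 6, 8, 13, 19, 21, 32} → COUNT(b.id)=7
  3: ids {11, 20, 34} → COUNT(b.id)=3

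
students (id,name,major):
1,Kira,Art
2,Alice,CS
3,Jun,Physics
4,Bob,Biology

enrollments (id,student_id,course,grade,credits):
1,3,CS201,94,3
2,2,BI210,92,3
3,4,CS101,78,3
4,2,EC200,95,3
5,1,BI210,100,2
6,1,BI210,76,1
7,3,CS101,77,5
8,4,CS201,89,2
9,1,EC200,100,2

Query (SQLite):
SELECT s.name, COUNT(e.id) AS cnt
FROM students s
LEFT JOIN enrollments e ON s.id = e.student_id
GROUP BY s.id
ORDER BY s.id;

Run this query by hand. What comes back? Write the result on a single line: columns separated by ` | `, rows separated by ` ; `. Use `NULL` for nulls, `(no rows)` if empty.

Kira | 3 ; Alice | 2 ; Jun | 2 ; Bob | 2

LEFT JOIN keeps every students row; unmatched ones get NULL for enrollments columns.
Group by students.id and compute COUNT(e.id). COUNT(col) of an all-NULL group is 0.
  1: ids {5, 6, 9} → COUNT(e.id)=3
  2: ids {2, 4} → COUNT(e.id)=2
  3: ids {1, 7} → COUNT(e.id)=2
  4: ids {3, 8} → COUNT(e.id)=2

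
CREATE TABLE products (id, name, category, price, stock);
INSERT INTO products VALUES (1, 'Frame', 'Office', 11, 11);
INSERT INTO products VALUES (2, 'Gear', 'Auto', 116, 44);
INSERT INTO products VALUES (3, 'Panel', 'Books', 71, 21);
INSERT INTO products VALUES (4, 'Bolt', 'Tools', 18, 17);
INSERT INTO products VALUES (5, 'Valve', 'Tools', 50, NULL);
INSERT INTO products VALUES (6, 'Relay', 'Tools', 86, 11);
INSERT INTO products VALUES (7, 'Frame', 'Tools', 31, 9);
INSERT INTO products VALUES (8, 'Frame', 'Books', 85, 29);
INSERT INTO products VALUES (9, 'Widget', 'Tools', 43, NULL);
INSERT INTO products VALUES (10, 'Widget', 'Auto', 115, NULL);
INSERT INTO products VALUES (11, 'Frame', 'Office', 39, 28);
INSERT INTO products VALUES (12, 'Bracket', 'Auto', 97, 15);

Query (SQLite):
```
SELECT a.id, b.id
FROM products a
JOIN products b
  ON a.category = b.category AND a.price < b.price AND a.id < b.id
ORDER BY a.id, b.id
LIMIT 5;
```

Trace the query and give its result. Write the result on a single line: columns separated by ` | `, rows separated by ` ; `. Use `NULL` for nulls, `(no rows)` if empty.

Pairs (a,b) with same category, a.price < b.price, a.id < b.id.
category groups: Auto:{2,10,12} Books:{3,8} Office:{1,11} Tools:{4,5,6,7,9}
Ordered by (a.id, b.id); first 5.

1 | 11 ; 3 | 8 ; 4 | 5 ; 4 | 6 ; 4 | 7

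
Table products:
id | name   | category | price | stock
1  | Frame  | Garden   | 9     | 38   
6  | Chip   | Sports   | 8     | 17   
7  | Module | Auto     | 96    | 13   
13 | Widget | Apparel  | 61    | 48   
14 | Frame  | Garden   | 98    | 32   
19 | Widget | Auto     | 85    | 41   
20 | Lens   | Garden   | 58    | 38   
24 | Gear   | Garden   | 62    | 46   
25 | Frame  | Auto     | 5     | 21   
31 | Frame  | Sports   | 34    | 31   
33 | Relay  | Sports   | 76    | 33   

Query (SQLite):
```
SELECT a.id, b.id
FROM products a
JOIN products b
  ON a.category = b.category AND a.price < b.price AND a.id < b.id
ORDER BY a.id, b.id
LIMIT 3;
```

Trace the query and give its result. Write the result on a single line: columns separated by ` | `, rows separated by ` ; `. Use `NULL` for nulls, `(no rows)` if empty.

Pairs (a,b) with same category, a.price < b.price, a.id < b.id.
category groups: Apparel:{13} Auto:{7,19,25} Garden:{1,14,20,24} Sports:{6,31,33}
Ordered by (a.id, b.id); first 3.

1 | 14 ; 1 | 20 ; 1 | 24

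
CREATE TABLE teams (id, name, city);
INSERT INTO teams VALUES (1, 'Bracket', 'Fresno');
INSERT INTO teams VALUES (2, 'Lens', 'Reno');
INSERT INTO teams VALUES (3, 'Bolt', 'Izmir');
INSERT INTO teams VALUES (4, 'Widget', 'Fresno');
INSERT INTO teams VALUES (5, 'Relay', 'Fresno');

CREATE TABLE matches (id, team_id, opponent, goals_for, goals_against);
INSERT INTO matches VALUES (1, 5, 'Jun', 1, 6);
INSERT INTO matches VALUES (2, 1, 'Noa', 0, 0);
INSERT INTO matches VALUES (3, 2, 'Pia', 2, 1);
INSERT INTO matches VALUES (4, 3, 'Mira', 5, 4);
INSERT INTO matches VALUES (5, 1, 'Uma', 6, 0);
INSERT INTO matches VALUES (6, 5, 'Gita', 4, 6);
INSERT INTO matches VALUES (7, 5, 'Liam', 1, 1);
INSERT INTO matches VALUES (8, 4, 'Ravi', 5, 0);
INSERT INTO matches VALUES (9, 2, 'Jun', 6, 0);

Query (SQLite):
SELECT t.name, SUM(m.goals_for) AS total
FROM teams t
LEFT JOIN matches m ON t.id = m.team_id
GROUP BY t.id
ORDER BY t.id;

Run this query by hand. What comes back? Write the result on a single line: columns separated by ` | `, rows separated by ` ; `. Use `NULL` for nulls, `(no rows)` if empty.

LEFT JOIN keeps every teams row; unmatched ones get NULL for matches columns.
Group by teams.id and compute SUM(m.goals_for). SUM over an all-NULL group is NULL.
  1: ids {2, 5} → SUM(m.goals_for)=6
  2: ids {3, 9} → SUM(m.goals_for)=8
  3: ids {4} → SUM(m.goals_for)=5
  4: ids {8} → SUM(m.goals_for)=5
  5: ids {1, 6, 7} → SUM(m.goals_for)=6

Bracket | 6 ; Lens | 8 ; Bolt | 5 ; Widget | 5 ; Relay | 6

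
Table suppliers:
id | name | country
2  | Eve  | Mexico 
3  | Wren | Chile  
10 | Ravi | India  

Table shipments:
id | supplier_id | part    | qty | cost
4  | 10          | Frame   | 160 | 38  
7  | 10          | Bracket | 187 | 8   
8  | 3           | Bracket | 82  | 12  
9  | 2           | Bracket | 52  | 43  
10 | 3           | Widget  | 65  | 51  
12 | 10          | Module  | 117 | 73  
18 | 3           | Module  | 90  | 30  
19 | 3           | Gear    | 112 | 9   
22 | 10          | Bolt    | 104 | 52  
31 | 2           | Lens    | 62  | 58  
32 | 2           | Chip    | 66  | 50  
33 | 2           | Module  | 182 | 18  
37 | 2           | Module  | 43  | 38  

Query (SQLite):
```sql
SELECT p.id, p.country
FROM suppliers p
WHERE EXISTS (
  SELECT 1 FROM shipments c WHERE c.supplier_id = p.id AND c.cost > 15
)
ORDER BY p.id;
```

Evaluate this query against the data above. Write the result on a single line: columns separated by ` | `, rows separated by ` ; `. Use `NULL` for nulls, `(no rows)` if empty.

2 | Mexico ; 3 | Chile ; 10 | India

For each suppliers row, check whether any shipments with matching supplier_id has cost > 15.
Keep rows where that is true.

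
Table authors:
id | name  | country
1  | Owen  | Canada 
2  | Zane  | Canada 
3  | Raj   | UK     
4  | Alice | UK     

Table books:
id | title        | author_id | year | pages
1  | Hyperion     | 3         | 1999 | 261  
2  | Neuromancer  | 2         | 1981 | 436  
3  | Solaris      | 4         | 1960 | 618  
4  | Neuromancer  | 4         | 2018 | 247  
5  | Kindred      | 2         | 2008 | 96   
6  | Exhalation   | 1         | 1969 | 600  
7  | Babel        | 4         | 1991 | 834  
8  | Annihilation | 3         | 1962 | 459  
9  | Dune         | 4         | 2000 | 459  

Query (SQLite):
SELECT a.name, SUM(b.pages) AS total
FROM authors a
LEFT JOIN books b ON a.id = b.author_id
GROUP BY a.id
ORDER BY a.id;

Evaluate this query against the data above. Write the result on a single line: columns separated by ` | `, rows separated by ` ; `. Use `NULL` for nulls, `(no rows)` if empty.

Owen | 600 ; Zane | 532 ; Raj | 720 ; Alice | 2158

LEFT JOIN keeps every authors row; unmatched ones get NULL for books columns.
Group by authors.id and compute SUM(b.pages). SUM over an all-NULL group is NULL.
  1: ids {6} → SUM(b.pages)=600
  2: ids {2, 5} → SUM(b.pages)=532
  3: ids {1, 8} → SUM(b.pages)=720
  4: ids {3, 4, 7, 9} → SUM(b.pages)=2158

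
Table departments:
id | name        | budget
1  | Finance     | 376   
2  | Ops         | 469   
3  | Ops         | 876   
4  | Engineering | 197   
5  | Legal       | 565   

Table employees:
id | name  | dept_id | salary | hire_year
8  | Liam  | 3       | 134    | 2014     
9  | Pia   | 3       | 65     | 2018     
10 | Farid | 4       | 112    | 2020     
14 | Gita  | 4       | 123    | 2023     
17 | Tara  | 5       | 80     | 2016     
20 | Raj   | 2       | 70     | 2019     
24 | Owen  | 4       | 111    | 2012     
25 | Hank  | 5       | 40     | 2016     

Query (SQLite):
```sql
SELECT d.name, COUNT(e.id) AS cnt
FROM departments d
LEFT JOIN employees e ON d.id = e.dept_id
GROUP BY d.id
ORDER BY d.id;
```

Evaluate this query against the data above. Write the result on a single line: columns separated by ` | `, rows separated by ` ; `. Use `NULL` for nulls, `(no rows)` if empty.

LEFT JOIN keeps every departments row; unmatched ones get NULL for employees columns.
Group by departments.id and compute COUNT(e.id). COUNT(col) of an all-NULL group is 0.
  1: ids {—} → COUNT(e.id)=0
  2: ids {20} → COUNT(e.id)=1
  3: ids {8, 9} → COUNT(e.id)=2
  4: ids {10, 14, 24} → COUNT(e.id)=3
  5: ids {17, 25} → COUNT(e.id)=2

Finance | 0 ; Ops | 1 ; Ops | 2 ; Engineering | 3 ; Legal | 2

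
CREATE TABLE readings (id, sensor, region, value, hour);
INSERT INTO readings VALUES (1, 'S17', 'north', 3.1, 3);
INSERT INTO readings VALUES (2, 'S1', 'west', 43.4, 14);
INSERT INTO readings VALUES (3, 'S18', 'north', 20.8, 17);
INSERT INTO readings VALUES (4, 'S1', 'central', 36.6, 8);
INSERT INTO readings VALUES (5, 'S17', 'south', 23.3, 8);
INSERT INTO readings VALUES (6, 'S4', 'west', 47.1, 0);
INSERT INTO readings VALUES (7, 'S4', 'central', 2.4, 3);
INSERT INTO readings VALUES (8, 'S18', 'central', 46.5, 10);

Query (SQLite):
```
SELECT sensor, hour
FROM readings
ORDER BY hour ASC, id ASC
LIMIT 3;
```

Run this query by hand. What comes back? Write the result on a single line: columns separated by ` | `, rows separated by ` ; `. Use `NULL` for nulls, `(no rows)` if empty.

S4 | 0 ; S17 | 3 ; S4 | 3

Sort by hour asc, tiebreak id asc: (0, id=6), (3, id=1), (3, id=7), (8, id=4), (8, id=5), (10, id=8) …. Take first 3.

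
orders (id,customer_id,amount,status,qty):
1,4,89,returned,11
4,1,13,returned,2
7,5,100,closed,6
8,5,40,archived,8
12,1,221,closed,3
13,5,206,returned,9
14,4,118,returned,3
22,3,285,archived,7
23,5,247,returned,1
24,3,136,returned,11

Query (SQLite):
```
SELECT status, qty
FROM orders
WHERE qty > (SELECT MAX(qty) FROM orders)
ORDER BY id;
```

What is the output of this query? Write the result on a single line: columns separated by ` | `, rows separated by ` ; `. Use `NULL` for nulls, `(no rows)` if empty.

(no rows)

Scalar subquery: MAX(qty) over all orders rows = 11.
Keep rows where qty > that value.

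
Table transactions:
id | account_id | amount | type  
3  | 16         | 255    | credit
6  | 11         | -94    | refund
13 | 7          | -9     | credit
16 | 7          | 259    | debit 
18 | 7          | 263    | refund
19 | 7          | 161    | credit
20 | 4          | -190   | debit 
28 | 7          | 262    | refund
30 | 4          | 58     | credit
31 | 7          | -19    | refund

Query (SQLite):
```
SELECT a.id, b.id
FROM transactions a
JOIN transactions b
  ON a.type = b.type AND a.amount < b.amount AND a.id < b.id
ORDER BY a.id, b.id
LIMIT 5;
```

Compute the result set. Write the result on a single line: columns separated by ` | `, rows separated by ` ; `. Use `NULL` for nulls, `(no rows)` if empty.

Pairs (a,b) with same type, a.amount < b.amount, a.id < b.id.
type groups: credit:{3,13,19,30} debit:{16,20} refund:{6,18,28,31}
Ordered by (a.id, b.id); first 5.

6 | 18 ; 6 | 28 ; 6 | 31 ; 13 | 19 ; 13 | 30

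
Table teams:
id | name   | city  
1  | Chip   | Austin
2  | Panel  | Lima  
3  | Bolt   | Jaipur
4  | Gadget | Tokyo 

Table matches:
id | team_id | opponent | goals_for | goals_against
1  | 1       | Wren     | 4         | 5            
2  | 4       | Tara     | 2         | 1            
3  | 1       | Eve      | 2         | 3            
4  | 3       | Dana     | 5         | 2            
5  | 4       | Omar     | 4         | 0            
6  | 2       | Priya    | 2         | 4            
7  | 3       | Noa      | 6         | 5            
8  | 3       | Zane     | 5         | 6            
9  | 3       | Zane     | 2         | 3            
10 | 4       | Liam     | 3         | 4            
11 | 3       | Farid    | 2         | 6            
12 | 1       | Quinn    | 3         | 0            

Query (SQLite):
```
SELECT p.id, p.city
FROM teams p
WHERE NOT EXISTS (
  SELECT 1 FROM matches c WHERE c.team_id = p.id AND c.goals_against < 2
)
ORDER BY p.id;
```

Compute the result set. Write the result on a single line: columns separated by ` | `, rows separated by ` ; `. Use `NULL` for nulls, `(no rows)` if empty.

For each teams row, check whether any matches with matching team_id has goals_against < 2.
Keep rows where that is false.

2 | Lima ; 3 | Jaipur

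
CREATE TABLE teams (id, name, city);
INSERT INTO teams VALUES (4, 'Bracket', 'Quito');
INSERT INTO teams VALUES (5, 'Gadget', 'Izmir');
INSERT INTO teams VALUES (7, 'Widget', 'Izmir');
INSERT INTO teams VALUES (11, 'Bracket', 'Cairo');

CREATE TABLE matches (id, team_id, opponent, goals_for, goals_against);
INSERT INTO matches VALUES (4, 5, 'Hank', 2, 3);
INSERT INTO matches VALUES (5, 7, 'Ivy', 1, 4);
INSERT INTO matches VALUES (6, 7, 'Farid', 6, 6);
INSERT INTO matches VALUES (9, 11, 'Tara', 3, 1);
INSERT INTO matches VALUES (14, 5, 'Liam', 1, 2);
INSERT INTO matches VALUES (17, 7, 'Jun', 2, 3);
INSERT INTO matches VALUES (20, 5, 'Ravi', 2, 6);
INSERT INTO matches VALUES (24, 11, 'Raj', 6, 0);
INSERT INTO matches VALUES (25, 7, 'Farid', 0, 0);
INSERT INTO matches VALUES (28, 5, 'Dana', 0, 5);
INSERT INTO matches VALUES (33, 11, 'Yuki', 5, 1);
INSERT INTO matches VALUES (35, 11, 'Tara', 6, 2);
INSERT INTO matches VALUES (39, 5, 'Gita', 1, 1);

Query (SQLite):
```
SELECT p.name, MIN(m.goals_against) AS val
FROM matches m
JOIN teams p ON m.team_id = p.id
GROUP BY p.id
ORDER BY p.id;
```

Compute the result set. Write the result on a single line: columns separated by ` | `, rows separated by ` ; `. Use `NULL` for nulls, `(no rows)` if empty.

Gadget | 1 ; Widget | 0 ; Bracket | 0

Join each matches row to its teams via team_id.
Group joined rows by teams.id; compute MIN(m.goals_against) per group.
  5: ids {4, 14, 20, 28, 39} → MIN(m.goals_against)=1
  7: ids {5, 6, 17, 25} → MIN(m.goals_against)=0
  11: ids {9, 24, 33, 35} → MIN(m.goals_against)=0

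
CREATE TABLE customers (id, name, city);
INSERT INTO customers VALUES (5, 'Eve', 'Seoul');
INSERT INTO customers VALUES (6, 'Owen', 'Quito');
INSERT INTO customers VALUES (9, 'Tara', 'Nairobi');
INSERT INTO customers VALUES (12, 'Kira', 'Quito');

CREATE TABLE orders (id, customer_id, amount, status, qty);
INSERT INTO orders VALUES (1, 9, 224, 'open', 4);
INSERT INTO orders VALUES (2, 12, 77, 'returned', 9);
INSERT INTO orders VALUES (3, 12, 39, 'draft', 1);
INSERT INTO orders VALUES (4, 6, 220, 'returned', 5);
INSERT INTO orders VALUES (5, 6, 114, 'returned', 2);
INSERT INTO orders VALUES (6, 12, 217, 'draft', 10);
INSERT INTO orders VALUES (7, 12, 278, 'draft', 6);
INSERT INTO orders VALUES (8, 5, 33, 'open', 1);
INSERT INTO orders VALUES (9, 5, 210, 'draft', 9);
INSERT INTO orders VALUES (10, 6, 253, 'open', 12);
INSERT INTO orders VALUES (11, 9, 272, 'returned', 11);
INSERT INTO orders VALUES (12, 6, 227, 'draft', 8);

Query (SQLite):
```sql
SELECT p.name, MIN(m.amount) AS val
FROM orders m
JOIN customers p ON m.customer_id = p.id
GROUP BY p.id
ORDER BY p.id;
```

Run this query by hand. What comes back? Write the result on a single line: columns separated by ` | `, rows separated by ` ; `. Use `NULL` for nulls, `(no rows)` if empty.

Join each orders row to its customers via customer_id.
Group joined rows by customers.id; compute MIN(m.amount) per group.
  5: ids {8, 9} → MIN(m.amount)=33
  6: ids {4, 5, 10, 12} → MIN(m.amount)=114
  9: ids {1, 11} → MIN(m.amount)=224
  12: ids {2, 3, 6, 7} → MIN(m.amount)=39

Eve | 33 ; Owen | 114 ; Tara | 224 ; Kira | 39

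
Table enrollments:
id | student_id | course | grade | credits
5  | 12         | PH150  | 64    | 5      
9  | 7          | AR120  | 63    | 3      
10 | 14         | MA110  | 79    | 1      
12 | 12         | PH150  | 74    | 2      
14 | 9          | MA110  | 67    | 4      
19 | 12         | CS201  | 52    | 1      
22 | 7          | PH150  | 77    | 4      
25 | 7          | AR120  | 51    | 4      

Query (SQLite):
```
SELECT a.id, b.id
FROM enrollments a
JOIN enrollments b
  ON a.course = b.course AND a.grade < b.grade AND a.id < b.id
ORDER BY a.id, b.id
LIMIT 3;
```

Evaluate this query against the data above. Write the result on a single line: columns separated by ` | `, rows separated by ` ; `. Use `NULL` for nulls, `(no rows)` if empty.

Pairs (a,b) with same course, a.grade < b.grade, a.id < b.id.
course groups: AR120:{9,25} CS201:{19} MA110:{10,14} PH150:{5,12,22}
Ordered by (a.id, b.id); first 3.

5 | 12 ; 5 | 22 ; 12 | 22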